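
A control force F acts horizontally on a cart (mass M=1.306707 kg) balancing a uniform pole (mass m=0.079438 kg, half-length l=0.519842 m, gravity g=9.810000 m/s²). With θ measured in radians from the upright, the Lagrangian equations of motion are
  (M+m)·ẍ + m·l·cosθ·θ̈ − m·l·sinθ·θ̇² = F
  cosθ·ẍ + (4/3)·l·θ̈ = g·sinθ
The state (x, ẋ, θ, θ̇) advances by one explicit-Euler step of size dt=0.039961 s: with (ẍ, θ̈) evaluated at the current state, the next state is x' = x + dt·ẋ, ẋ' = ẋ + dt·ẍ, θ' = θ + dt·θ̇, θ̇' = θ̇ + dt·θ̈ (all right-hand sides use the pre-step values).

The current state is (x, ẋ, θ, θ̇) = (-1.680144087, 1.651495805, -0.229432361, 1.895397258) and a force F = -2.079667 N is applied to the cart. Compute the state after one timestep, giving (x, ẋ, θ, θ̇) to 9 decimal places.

(-1.614148663, 1.591869999, -0.153690391, 1.850540653)

sinθ=-0.227424796, cosθ=0.973795647
temp = (F + m·l·θ̇²·sinθ)/(M+m) = (-2.079667 + -0.033739448)/1.386145 = -1.524664770
θ̈ = (g·sinθ − cosθ·temp)/(l·(4/3 − m·cos²θ/(M+m))) = -1.122509568
ẍ = temp − m·l·θ̈·cosθ/(M+m) = -1.492099935
Euler: x'=-1.680144087+0.039961·1.651495805=-1.614148663, ẋ'=1.651495805+0.039961·-1.492099935=1.591869999
       θ'=-0.229432361+0.039961·1.895397258=-0.153690391, θ̇'=1.895397258+0.039961·-1.122509568=1.850540653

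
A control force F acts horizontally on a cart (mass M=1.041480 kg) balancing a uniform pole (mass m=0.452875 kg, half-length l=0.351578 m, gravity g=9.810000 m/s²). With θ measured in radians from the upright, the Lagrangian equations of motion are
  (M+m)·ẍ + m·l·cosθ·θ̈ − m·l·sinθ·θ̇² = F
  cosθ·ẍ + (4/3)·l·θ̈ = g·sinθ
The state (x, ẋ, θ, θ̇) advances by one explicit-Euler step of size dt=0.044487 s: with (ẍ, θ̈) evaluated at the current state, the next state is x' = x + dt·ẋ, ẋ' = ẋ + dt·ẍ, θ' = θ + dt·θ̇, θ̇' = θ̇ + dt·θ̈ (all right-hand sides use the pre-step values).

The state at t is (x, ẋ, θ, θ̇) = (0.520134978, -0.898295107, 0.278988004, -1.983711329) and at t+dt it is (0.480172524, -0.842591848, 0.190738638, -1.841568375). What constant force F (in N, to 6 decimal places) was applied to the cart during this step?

F = 2.187642 N

ẍ = (ẋ'−ẋ)/dt = (-0.842591848−-0.898295107)/0.044487 = 1.252124
θ̈ = (θ̇'−θ̇)/dt = (-1.841568375−-1.983711329)/0.044487 = 3.195157
sinθ=0.275383, cosθ=0.961335
F = (M+m)·ẍ + m·l·cosθ·θ̈ − m·l·sinθ·θ̇² = 1.871118 + 0.489065 − 0.172542 = 2.187642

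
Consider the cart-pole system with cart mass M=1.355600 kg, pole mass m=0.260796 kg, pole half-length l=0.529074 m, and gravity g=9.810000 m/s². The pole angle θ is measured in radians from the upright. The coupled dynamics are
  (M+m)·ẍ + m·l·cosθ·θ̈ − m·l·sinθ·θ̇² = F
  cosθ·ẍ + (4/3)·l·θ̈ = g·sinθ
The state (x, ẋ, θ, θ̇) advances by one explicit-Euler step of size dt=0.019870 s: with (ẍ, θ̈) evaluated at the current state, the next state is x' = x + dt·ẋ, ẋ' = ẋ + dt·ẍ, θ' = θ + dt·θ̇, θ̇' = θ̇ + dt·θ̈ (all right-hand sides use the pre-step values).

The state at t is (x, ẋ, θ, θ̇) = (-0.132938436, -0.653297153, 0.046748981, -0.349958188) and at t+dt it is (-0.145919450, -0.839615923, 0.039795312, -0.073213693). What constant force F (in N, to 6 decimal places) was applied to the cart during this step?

F = -13.237897 N

ẍ = (ẋ'−ẋ)/dt = (-0.839615923−-0.653297153)/0.019870 = -9.376888
θ̈ = (θ̇'−θ̇)/dt = (-0.073213693−-0.349958188)/0.019870 = 13.927755
sinθ=0.046732, cosθ=0.998907
F = (M+m)·ẍ + m·l·cosθ·θ̈ − m·l·sinθ·θ̇² = -15.156765 + 1.919657 − 0.000790 = -13.237897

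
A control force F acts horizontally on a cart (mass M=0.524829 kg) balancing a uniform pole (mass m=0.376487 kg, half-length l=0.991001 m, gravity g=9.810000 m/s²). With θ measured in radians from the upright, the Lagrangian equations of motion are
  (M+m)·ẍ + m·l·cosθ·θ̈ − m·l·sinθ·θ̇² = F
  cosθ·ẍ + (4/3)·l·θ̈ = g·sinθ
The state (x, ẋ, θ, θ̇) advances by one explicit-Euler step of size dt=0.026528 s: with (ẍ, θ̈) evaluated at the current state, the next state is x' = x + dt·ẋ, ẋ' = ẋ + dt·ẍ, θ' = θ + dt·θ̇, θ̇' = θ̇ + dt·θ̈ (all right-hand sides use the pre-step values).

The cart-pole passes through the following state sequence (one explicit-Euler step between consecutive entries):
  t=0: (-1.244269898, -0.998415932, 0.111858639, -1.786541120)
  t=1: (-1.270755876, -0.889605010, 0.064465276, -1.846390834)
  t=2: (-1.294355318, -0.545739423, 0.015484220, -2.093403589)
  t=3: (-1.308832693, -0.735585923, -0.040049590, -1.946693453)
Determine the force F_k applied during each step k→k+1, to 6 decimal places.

F_0 = 2.727549 N
F_1 = 8.134389 N
F_2 = -4.412411 N

step 0→1:
  ẍ = (ẋ'−ẋ)/dt = (-0.889605010−-0.998415932)/0.026528 = 4.101739
  θ̈ = (θ̇'−θ̇)/dt = (-1.846390834−-1.786541120)/0.026528 = -2.256096
  sinθ=0.111626, cosθ=0.993750
  F = (M+m)·ẍ + m·l·cosθ·θ̈ − m·l·sinθ·θ̇² = 3.696963 + -0.836487 − 0.132927 = 2.727549
step 1→2:
  ẍ = (ẋ'−ẋ)/dt = (-0.545739423−-0.889605010)/0.026528 = 12.962364
  θ̈ = (θ̇'−θ̇)/dt = (-2.093403589−-1.846390834)/0.026528 = -9.311398
  sinθ=0.064421, cosθ=0.997923
  F = (M+m)·ẍ + m·l·cosθ·θ̈ − m·l·sinθ·θ̇² = 11.683186 + -3.466857 − 0.081940 = 8.134389
step 2→3:
  ẍ = (ẋ'−ẋ)/dt = (-0.735585923−-0.545739423)/0.026528 = -7.156457
  θ̈ = (θ̇'−θ̇)/dt = (-1.946693453−-2.093403589)/0.026528 = 5.530388
  sinθ=0.015484, cosθ=0.999880
  F = (M+m)·ẍ + m·l·cosθ·θ̈ − m·l·sinθ·θ̇² = -6.450229 + 2.063135 − 0.025316 = -4.412411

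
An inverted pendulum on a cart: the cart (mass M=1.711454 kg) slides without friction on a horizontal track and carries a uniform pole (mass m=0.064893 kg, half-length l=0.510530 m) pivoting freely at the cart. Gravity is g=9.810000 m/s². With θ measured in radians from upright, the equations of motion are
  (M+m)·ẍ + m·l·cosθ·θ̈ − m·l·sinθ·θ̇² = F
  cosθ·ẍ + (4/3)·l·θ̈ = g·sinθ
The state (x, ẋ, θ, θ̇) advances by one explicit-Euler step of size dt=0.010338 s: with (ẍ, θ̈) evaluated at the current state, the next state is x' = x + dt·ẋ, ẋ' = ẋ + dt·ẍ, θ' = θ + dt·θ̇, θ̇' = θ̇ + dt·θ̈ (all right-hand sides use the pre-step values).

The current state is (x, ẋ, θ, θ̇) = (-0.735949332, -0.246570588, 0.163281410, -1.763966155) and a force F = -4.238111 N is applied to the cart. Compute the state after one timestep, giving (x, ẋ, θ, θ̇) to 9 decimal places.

sinθ=0.162556841, cosθ=0.986699181
temp = (F + m·l·θ̇²·sinθ)/(M+m) = (-4.238111 + 0.016757332)/1.776347 = -2.376424014
θ̈ = (g·sinθ − cosθ·temp)/(l·(4/3 − m·cos²θ/(M+m))) = 5.945972954
ẍ = temp − m·l·θ̈·cosθ/(M+m) = -2.485844593
Euler: x'=-0.735949332+0.010338·-0.246570588=-0.738498379, ẋ'=-0.246570588+0.010338·-2.485844593=-0.272269249
       θ'=0.163281410+0.010338·-1.763966155=0.145045528, θ̇'=-1.763966155+0.010338·5.945972954=-1.702496687

(-0.738498379, -0.272269249, 0.145045528, -1.702496687)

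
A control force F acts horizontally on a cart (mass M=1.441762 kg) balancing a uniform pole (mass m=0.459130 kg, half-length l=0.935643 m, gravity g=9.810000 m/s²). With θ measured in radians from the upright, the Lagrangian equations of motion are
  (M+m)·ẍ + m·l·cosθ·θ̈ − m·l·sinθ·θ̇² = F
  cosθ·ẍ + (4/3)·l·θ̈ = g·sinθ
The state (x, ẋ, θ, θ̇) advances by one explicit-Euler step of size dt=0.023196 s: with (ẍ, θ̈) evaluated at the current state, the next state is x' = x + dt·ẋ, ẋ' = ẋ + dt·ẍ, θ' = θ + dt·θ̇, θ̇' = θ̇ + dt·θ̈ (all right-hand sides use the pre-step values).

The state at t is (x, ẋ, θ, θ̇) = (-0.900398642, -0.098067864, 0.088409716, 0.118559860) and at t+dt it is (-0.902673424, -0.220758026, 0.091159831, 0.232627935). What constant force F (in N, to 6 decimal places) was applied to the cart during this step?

ẍ = (ẋ'−ẋ)/dt = (-0.220758026−-0.098067864)/0.023196 = -5.289281
θ̈ = (θ̇'−θ̇)/dt = (0.232627935−0.118559860)/0.023196 = 4.917575
sinθ=0.088295, cosθ=0.996094
F = (M+m)·ẍ + m·l·cosθ·θ̈ − m·l·sinθ·θ̇² = -10.054352 + 2.104250 − 0.000533 = -7.950635

F = -7.950635 N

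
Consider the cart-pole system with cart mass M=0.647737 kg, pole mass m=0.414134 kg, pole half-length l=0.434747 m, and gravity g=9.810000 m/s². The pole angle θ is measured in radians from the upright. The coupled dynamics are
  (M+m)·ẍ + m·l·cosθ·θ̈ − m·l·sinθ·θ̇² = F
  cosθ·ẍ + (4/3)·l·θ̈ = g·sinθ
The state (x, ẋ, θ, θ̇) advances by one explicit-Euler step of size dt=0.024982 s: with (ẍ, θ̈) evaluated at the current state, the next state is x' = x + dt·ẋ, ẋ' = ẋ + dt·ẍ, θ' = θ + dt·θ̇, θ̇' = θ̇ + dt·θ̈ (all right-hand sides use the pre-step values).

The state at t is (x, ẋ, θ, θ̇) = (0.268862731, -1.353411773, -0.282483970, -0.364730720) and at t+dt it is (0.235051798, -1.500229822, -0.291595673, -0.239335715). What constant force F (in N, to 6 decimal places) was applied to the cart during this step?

ẍ = (ẋ'−ẋ)/dt = (-1.500229822−-1.353411773)/0.024982 = -5.876953
θ̈ = (θ̇'−θ̇)/dt = (-0.239335715−-0.364730720)/0.024982 = 5.019414
sinθ=-0.278742, cosθ=0.960366
F = (M+m)·ẍ + m·l·cosθ·θ̈ − m·l·sinθ·θ̇² = -6.240566 + 0.867895 − -0.006676 = -5.365995

F = -5.365995 N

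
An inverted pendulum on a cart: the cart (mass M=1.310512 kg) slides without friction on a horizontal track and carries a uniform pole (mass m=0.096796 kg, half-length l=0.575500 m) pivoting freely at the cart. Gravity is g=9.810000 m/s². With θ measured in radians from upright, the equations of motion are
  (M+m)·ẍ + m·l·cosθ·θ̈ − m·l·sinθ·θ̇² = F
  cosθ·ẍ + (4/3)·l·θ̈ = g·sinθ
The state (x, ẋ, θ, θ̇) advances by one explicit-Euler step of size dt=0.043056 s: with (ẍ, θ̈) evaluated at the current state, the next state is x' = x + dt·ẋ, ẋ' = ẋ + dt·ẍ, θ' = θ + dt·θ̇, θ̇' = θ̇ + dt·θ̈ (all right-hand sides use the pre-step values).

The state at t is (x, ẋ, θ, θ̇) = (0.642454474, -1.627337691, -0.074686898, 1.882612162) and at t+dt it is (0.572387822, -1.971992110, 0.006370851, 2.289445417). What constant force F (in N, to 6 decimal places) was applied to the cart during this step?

ẍ = (ẋ'−ẋ)/dt = (-1.971992110−-1.627337691)/0.043056 = -8.004794
θ̈ = (θ̇'−θ̇)/dt = (2.289445417−1.882612162)/0.043056 = 9.448933
sinθ=-0.074617, cosθ=0.997212
F = (M+m)·ẍ + m·l·cosθ·θ̈ − m·l·sinθ·θ̇² = -11.265211 + 0.524896 − -0.014732 = -10.725583

F = -10.725583 N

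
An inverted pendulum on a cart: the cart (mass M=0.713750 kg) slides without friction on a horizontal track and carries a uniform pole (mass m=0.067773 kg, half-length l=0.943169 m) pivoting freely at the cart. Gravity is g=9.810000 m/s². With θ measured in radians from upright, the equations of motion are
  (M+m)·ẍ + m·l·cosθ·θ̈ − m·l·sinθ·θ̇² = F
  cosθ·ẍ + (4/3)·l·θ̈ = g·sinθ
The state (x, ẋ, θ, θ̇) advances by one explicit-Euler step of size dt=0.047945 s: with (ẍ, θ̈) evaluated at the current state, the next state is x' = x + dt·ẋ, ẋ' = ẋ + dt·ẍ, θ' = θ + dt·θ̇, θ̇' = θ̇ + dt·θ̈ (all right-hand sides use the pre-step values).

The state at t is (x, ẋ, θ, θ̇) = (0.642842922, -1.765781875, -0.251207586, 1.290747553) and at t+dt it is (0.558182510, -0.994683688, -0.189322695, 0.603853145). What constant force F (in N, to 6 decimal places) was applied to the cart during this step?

ẍ = (ẋ'−ẋ)/dt = (-0.994683688−-1.765781875)/0.047945 = 16.082974
θ̈ = (θ̇'−θ̇)/dt = (0.603853145−1.290747553)/0.047945 = -14.326716
sinθ=-0.248574, cosθ=0.968613
F = (M+m)·ẍ + m·l·cosθ·θ̈ − m·l·sinθ·θ̇² = 12.569214 + -0.887040 − -0.026472 = 11.708646

F = 11.708646 N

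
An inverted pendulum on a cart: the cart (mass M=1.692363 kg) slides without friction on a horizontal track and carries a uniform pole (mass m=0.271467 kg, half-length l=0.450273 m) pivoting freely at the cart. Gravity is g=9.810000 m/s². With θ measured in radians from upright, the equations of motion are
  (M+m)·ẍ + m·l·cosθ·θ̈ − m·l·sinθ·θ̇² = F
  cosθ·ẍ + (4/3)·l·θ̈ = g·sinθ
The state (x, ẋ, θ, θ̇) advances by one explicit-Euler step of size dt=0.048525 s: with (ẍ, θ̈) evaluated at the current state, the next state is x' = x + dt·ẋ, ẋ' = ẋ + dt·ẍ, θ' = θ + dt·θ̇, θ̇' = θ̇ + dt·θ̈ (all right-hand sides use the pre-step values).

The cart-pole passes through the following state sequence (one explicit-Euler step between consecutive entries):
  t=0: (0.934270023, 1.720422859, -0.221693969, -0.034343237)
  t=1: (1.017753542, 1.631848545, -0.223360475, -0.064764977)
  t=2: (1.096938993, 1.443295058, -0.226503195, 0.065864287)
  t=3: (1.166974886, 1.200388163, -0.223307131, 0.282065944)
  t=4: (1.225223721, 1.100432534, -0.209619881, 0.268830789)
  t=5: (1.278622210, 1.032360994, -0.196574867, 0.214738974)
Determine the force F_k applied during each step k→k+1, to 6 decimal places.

F_0 = -3.659370 N
F_1 = -7.309856 N
F_2 = -9.299739 N
F_3 = -4.075610 N
F_4 = -2.886324 N

step 0→1:
  ẍ = (ẋ'−ẋ)/dt = (1.631848545−1.720422859)/0.048525 = -1.825334
  θ̈ = (θ̇'−θ̇)/dt = (-0.064764977−-0.034343237)/0.048525 = -0.626929
  sinθ=-0.219882, cosθ=0.975526
  F = (M+m)·ẍ + m·l·cosθ·θ̈ − m·l·sinθ·θ̇² = -3.584645 + -0.074757 − -0.000032 = -3.659370
step 1→2:
  ẍ = (ẋ'−ẋ)/dt = (1.443295058−1.631848545)/0.048525 = -3.885698
  θ̈ = (θ̇'−θ̇)/dt = (0.065864287−-0.064764977)/0.048525 = 2.691999
  sinθ=-0.221508, cosθ=0.975159
  F = (M+m)·ẍ + m·l·cosθ·θ̈ − m·l·sinθ·θ̇² = -7.630850 + 0.320880 − -0.000114 = -7.309856
step 2→3:
  ẍ = (ẋ'−ẋ)/dt = (1.200388163−1.443295058)/0.048525 = -5.005809
  θ̈ = (θ̇'−θ̇)/dt = (0.282065944−0.065864287)/0.048525 = 4.455469
  sinθ=-0.224571, cosθ=0.974458
  F = (M+m)·ẍ + m·l·cosθ·θ̈ − m·l·sinθ·θ̇² = -9.830558 + 0.530700 − -0.000119 = -9.299739
step 3→4:
  ẍ = (ẋ'−ẋ)/dt = (1.100432534−1.200388163)/0.048525 = -2.059879
  θ̈ = (θ̇'−θ̇)/dt = (0.268830789−0.282065944)/0.048525 = -0.272749
  sinθ=-0.221456, cosθ=0.975170
  F = (M+m)·ẍ + m·l·cosθ·θ̈ − m·l·sinθ·θ̇² = -4.045252 + -0.032511 − -0.002154 = -4.075610
step 4→5:
  ẍ = (ẋ'−ẋ)/dt = (1.032360994−1.100432534)/0.048525 = -1.402814
  θ̈ = (θ̇'−θ̇)/dt = (0.214738974−0.268830789)/0.048525 = -1.114721
  sinθ=-0.208088, cosθ=0.978110
  F = (M+m)·ẍ + m·l·cosθ·θ̈ − m·l·sinθ·θ̇² = -2.754888 + -0.133274 − -0.001838 = -2.886324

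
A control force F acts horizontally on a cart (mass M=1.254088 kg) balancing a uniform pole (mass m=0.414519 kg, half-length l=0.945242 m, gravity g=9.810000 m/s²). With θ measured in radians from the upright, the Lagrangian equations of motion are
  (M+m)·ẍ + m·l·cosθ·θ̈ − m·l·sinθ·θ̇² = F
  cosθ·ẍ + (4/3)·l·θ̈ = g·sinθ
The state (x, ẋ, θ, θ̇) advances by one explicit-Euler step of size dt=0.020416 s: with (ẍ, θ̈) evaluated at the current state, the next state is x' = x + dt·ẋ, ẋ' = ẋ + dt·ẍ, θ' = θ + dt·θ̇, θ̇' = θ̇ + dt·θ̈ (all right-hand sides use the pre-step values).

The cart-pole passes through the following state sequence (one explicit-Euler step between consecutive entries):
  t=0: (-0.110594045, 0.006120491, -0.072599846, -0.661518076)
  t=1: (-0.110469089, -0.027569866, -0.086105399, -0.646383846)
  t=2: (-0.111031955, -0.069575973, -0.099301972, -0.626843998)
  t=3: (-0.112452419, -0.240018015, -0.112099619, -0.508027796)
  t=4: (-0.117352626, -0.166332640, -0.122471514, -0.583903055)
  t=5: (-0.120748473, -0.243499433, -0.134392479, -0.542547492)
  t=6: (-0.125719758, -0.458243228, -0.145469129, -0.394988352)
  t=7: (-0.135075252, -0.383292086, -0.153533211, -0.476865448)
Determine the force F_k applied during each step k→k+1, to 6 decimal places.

step 0→1:
  ẍ = (ẋ'−ẋ)/dt = (-0.027569866−0.006120491)/0.020416 = -1.650194
  θ̈ = (θ̇'−θ̇)/dt = (-0.646383846−-0.661518076)/0.020416 = 0.741293
  sinθ=-0.072536, cosθ=0.997366
  F = (M+m)·ẍ + m·l·cosθ·θ̈ − m·l·sinθ·θ̇² = -2.753525 + 0.289689 − -0.012437 = -2.451399
step 1→2:
  ẍ = (ẋ'−ẋ)/dt = (-0.069575973−-0.027569866)/0.020416 = -2.057509
  θ̈ = (θ̇'−θ̇)/dt = (-0.626843998−-0.646383846)/0.020416 = 0.957085
  sinθ=-0.085999, cosθ=0.996295
  F = (M+m)·ẍ + m·l·cosθ·θ̈ − m·l·sinθ·θ̇² = -3.433174 + 0.373616 − -0.014079 = -3.045479
step 2→3:
  ẍ = (ẋ'−ẋ)/dt = (-0.240018015−-0.069575973)/0.020416 = -8.348454
  θ̈ = (θ̇'−θ̇)/dt = (-0.508027796−-0.626843998)/0.020416 = 5.819759
  sinθ=-0.099139, cosθ=0.995074
  F = (M+m)·ẍ + m·l·cosθ·θ̈ − m·l·sinθ·θ̇² = -13.930289 + 2.269069 − -0.015263 = -11.645957
step 3→4:
  ẍ = (ẋ'−ẋ)/dt = (-0.166332640−-0.240018015)/0.020416 = 3.609197
  θ̈ = (θ̇'−θ̇)/dt = (-0.583903055−-0.508027796)/0.020416 = -3.716461
  sinθ=-0.111865, cosθ=0.993723
  F = (M+m)·ẍ + m·l·cosθ·θ̈ − m·l·sinθ·θ̇² = 6.022332 + -1.447047 − -0.011312 = 4.586598
step 4→5:
  ẍ = (ẋ'−ẋ)/dt = (-0.243499433−-0.166332640)/0.020416 = -3.779721
  θ̈ = (θ̇'−θ̇)/dt = (-0.542547492−-0.583903055)/0.020416 = 2.025645
  sinθ=-0.122166, cosθ=0.992510
  F = (M+m)·ẍ + m·l·cosθ·θ̈ − m·l·sinθ·θ̇² = -6.306870 + 0.787745 − -0.016320 = -5.502805
step 5→6:
  ẍ = (ẋ'−ẋ)/dt = (-0.458243228−-0.243499433)/0.020416 = -10.518407
  θ̈ = (θ̇'−θ̇)/dt = (-0.394988352−-0.542547492)/0.020416 = 7.227622
  sinθ=-0.133988, cosθ=0.990983
  F = (M+m)·ẍ + m·l·cosθ·θ̈ − m·l·sinθ·θ̇² = -17.551087 + 2.806397 − -0.015454 = -14.729237
step 6→7:
  ẍ = (ẋ'−ẋ)/dt = (-0.383292086−-0.458243228)/0.020416 = 3.671196
  θ̈ = (θ̇'−θ̇)/dt = (-0.476865448−-0.394988352)/0.020416 = -4.010438
  sinθ=-0.144957, cosθ=0.989438
  F = (M+m)·ẍ + m·l·cosθ·θ̈ − m·l·sinθ·θ̇² = 6.125784 + -1.554776 − -0.008861 = 4.579869

F_0 = -2.451399 N
F_1 = -3.045479 N
F_2 = -11.645957 N
F_3 = 4.586598 N
F_4 = -5.502805 N
F_5 = -14.729237 N
F_6 = 4.579869 N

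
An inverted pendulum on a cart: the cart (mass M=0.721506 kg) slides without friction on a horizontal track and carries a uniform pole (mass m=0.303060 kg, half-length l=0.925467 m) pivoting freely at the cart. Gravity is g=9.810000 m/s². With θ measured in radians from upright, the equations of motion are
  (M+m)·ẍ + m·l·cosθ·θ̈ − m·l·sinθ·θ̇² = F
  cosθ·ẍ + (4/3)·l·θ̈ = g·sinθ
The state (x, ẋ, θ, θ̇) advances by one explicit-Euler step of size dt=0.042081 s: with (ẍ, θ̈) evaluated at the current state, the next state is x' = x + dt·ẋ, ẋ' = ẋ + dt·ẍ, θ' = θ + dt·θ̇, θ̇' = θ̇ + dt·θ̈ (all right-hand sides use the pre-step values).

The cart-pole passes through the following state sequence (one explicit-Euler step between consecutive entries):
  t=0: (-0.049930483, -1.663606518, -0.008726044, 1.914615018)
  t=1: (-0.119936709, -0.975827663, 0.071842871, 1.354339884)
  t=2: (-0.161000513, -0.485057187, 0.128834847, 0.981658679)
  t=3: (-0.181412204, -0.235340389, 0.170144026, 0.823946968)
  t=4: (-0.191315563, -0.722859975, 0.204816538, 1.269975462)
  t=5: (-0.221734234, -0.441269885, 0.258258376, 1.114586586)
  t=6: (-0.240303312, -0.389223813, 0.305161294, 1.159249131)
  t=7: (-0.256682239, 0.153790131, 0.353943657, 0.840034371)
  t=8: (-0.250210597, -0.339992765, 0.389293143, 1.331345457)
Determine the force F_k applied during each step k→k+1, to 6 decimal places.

step 0→1:
  ẍ = (ẋ'−ẋ)/dt = (-0.975827663−-1.663606518)/0.042081 = 16.344166
  θ̈ = (θ̇'−θ̇)/dt = (1.354339884−1.914615018)/0.042081 = -13.314207
  sinθ=-0.008726, cosθ=0.999962
  F = (M+m)·ẍ + m·l·cosθ·θ̈ − m·l·sinθ·θ̇² = 16.745677 + -3.734120 − -0.008971 = 13.020528
step 1→2:
  ẍ = (ẋ'−ẋ)/dt = (-0.485057187−-0.975827663)/0.042081 = 11.662519
  θ̈ = (θ̇'−θ̇)/dt = (0.981658679−1.354339884)/0.042081 = -8.856282
  sinθ=0.071781, cosθ=0.997420
  F = (M+m)·ẍ + m·l·cosθ·θ̈ − m·l·sinθ·θ̇² = 11.949021 + -2.477532 − 0.036928 = 9.434561
step 2→3:
  ẍ = (ẋ'−ẋ)/dt = (-0.235340389−-0.485057187)/0.042081 = 5.934194
  θ̈ = (θ̇'−θ̇)/dt = (0.823946968−0.981658679)/0.042081 = -3.747813
  sinθ=0.128479, cosθ=0.991712
  F = (M+m)·ẍ + m·l·cosθ·θ̈ − m·l·sinθ·θ̇² = 6.079973 + -1.042445 − 0.034725 = 5.002803
step 3→4:
  ẍ = (ẋ'−ẋ)/dt = (-0.722859975−-0.235340389)/0.042081 = -11.585266
  θ̈ = (θ̇'−θ̇)/dt = (1.269975462−0.823946968)/0.042081 = 10.599285
  sinθ=0.169324, cosθ=0.985560
  F = (M+m)·ẍ + m·l·cosθ·θ̈ − m·l·sinθ·θ̇² = -11.869870 + 2.929877 − 0.032241 = -8.972234
step 4→5:
  ẍ = (ẋ'−ẋ)/dt = (-0.441269885−-0.722859975)/0.042081 = 6.691621
  θ̈ = (θ̇'−θ̇)/dt = (1.114586586−1.269975462)/0.042081 = -3.692614
  sinθ=0.203388, cosθ=0.979098
  F = (M+m)·ẍ + m·l·cosθ·θ̈ − m·l·sinθ·θ̇² = 6.856007 + -1.014028 − 0.092004 = 5.749976
step 5→6:
  ẍ = (ẋ'−ẋ)/dt = (-0.389223813−-0.441269885)/0.042081 = 1.236807
  θ̈ = (θ̇'−θ̇)/dt = (1.159249131−1.114586586)/0.042081 = 1.061347
  sinθ=0.255397, cosθ=0.966836
  F = (M+m)·ẍ + m·l·cosθ·θ̈ − m·l·sinθ·θ̇² = 1.267190 + 0.287806 − 0.088988 = 1.466008
step 6→7:
  ẍ = (ẋ'−ẋ)/dt = (0.153790131−-0.389223813)/0.042081 = 12.904017
  θ̈ = (θ̇'−θ̇)/dt = (0.840034371−1.159249131)/0.042081 = -7.585722
  sinθ=0.300447, cosθ=0.953799
  F = (M+m)·ẍ + m·l·cosθ·θ̈ − m·l·sinθ·θ̇² = 13.221017 + -2.029285 − 0.113243 = 11.078489
step 7→8:
  ẍ = (ẋ'−ẋ)/dt = (-0.339992765−0.153790131)/0.042081 = -11.734106
  θ̈ = (θ̇'−θ̇)/dt = (1.331345457−0.840034371)/0.042081 = 11.675366
  sinθ=0.346600, cosθ=0.938013
  F = (M+m)·ẍ + m·l·cosθ·θ̈ − m·l·sinθ·θ̇² = -12.022366 + 3.071631 − 0.068598 = -9.019333

F_0 = 13.020528 N
F_1 = 9.434561 N
F_2 = 5.002803 N
F_3 = -8.972234 N
F_4 = 5.749976 N
F_5 = 1.466008 N
F_6 = 11.078489 N
F_7 = -9.019333 N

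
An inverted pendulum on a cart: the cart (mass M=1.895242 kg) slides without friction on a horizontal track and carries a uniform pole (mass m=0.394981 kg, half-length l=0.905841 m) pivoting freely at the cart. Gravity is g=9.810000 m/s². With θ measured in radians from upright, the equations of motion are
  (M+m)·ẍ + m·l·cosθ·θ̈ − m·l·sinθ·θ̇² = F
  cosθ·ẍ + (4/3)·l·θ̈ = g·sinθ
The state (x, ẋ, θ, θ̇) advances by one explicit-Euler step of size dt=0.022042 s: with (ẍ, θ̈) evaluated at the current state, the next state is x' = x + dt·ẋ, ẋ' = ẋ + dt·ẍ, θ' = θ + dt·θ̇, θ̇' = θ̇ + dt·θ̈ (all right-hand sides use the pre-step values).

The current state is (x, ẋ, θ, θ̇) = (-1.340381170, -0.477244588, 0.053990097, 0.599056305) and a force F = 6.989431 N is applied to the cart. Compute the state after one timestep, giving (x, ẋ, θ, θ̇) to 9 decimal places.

sinθ=0.053963871, cosθ=0.998542889
temp = (F + m·l·θ̇²·sinθ)/(M+m) = (6.989431 + 0.006928936)/2.290223 = 3.054881527
θ̈ = (g·sinθ − cosθ·temp)/(l·(4/3 − m·cos²θ/(M+m))) = -2.396389298
ẍ = temp − m·l·θ̈·cosθ/(M+m) = 3.428711829
Euler: x'=-1.340381170+0.022042·-0.477244588=-1.350900595, ẋ'=-0.477244588+0.022042·3.428711829=-0.401668922
       θ'=0.053990097+0.022042·0.599056305=0.067194496, θ̇'=0.599056305+0.022042·-2.396389298=0.546235092

(-1.350900595, -0.401668922, 0.067194496, 0.546235092)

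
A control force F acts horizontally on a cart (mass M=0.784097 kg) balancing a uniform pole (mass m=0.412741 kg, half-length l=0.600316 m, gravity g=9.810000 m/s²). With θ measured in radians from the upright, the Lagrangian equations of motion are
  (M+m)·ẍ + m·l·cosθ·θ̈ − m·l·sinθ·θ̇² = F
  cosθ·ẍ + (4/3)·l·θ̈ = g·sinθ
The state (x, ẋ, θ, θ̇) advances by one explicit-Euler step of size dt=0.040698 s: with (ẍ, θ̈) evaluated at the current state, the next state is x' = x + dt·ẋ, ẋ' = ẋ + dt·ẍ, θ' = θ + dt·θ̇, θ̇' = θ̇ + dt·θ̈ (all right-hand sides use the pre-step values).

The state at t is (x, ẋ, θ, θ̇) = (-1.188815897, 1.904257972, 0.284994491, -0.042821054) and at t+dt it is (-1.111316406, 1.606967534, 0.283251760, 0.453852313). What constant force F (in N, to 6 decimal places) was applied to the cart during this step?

ẍ = (ẋ'−ẋ)/dt = (1.606967534−1.904257972)/0.040698 = -7.304792
θ̈ = (θ̇'−θ̇)/dt = (0.453852313−-0.042821054)/0.040698 = 12.203877
sinθ=0.281152, cosθ=0.959663
F = (M+m)·ẍ + m·l·cosθ·θ̈ − m·l·sinθ·θ̇² = -8.742653 + 2.901845 − 0.000128 = -5.840936

F = -5.840936 N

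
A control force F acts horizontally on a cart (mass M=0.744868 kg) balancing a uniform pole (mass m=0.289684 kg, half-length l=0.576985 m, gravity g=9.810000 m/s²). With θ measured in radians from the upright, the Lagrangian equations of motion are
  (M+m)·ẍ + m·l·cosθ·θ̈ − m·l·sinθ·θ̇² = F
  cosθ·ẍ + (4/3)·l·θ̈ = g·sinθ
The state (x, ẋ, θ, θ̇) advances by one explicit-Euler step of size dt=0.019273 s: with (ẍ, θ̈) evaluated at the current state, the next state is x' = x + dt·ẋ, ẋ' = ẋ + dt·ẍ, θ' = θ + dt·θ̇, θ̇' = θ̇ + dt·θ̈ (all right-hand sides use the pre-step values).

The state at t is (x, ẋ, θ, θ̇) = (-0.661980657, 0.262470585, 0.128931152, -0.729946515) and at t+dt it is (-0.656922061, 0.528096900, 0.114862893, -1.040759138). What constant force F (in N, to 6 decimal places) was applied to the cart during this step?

F = 11.573937 N

ẍ = (ẋ'−ẋ)/dt = (0.528096900−0.262470585)/0.019273 = 13.782302
θ̈ = (θ̇'−θ̇)/dt = (-1.040759138−-0.729946515)/0.019273 = -16.126842
sinθ=0.128574, cosθ=0.991700
F = (M+m)·ẍ + m·l·cosθ·θ̈ − m·l·sinθ·θ̇² = 14.258509 + -2.673121 − 0.011451 = 11.573937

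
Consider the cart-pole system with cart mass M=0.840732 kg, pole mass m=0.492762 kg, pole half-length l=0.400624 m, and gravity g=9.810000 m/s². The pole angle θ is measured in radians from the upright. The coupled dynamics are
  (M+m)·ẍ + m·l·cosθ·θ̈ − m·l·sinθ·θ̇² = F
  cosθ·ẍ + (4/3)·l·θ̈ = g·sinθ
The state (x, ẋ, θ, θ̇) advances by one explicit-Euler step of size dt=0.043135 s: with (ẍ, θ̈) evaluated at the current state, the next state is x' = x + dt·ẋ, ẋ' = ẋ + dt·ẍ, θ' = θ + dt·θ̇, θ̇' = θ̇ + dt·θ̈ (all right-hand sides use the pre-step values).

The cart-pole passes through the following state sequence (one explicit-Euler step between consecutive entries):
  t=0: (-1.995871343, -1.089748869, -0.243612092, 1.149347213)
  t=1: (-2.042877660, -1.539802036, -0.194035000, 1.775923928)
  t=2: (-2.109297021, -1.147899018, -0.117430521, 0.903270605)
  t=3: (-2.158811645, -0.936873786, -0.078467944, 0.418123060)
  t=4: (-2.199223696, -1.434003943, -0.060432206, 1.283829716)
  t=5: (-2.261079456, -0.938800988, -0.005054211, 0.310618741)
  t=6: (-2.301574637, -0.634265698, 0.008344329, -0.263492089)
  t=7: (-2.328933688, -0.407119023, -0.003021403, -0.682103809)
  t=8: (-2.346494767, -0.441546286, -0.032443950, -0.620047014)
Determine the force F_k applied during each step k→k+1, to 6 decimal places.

F_0 = -11.067306 N
F_1 = 8.316661 N
F_2 = 4.337554 N
F_3 = -11.415976 N
F_4 = 10.882688 N
F_5 = 6.787181 N
F_6 = 5.106238 N
F_7 = -0.780013 N

step 0→1:
  ẍ = (ẋ'−ẋ)/dt = (-1.539802036−-1.089748869)/0.043135 = -10.433596
  θ̈ = (θ̇'−θ̇)/dt = (1.775923928−1.149347213)/0.043135 = 14.525947
  sinθ=-0.241210, cosθ=0.970473
  F = (M+m)·ẍ + m·l·cosθ·θ̈ − m·l·sinθ·θ̇² = -13.913138 + 2.782929 − -0.062903 = -11.067306
step 1→2:
  ẍ = (ẋ'−ẋ)/dt = (-1.147899018−-1.539802036)/0.043135 = 9.085499
  θ̈ = (θ̇'−θ̇)/dt = (0.903270605−1.775923928)/0.043135 = -20.230748
  sinθ=-0.192820, cosθ=0.981234
  F = (M+m)·ẍ + m·l·cosθ·θ̈ − m·l·sinθ·θ̇² = 12.115459 + -3.918851 − -0.120053 = 8.316661
step 2→3:
  ẍ = (ẋ'−ẋ)/dt = (-0.936873786−-1.147899018)/0.043135 = 4.892204
  θ̈ = (θ̇'−θ̇)/dt = (0.418123060−0.903270605)/0.043135 = -11.247190
  sinθ=-0.117161, cosθ=0.993113
  F = (M+m)·ẍ + m·l·cosθ·θ̈ − m·l·sinθ·θ̇² = 6.523725 + -2.205042 − -0.018871 = 4.337554
step 3→4:
  ẍ = (ẋ'−ẋ)/dt = (-1.434003943−-0.936873786)/0.043135 = -11.524983
  θ̈ = (θ̇'−θ̇)/dt = (1.283829716−0.418123060)/0.043135 = 20.069703
  sinθ=-0.078387, cosθ=0.996923
  F = (M+m)·ẍ + m·l·cosθ·θ̈ − m·l·sinθ·θ̇² = -15.368496 + 3.949815 − -0.002705 = -11.415976
step 4→5:
  ẍ = (ẋ'−ẋ)/dt = (-0.938800988−-1.434003943)/0.043135 = 11.480305
  θ̈ = (θ̇'−θ̇)/dt = (0.310618741−1.283829716)/0.043135 = -22.561979
  sinθ=-0.060395, cosθ=0.998175
  F = (M+m)·ẍ + m·l·cosθ·θ̈ − m·l·sinθ·θ̇² = 15.308918 + -4.445881 − -0.019651 = 10.882688
step 5→6:
  ẍ = (ẋ'−ẋ)/dt = (-0.634265698−-0.938800988)/0.043135 = 7.060051
  θ̈ = (θ̇'−θ̇)/dt = (-0.263492089−0.310618741)/0.043135 = -13.309629
  sinθ=-0.005054, cosθ=0.999987
  F = (M+m)·ẍ + m·l·cosθ·θ̈ − m·l·sinθ·θ̇² = 9.414535 + -2.627451 − -0.000096 = 6.787181
step 6→7:
  ẍ = (ẋ'−ẋ)/dt = (-0.407119023−-0.634265698)/0.043135 = 5.265948
  θ̈ = (θ̇'−θ̇)/dt = (-0.682103809−-0.263492089)/0.043135 = -9.704688
  sinθ=0.008344, cosθ=0.999965
  F = (M+m)·ẍ + m·l·cosθ·θ̈ − m·l·sinθ·θ̇² = 7.022110 + -1.915758 − 0.000114 = 5.106238
step 7→8:
  ẍ = (ẋ'−ẋ)/dt = (-0.441546286−-0.407119023)/0.043135 = -0.798128
  θ̈ = (θ̇'−θ̇)/dt = (-0.620047014−-0.682103809)/0.043135 = 1.438665
  sinθ=-0.003021, cosθ=0.999995
  F = (M+m)·ẍ + m·l·cosθ·θ̈ − m·l·sinθ·θ̇² = -1.064299 + 0.284009 − -0.000278 = -0.780013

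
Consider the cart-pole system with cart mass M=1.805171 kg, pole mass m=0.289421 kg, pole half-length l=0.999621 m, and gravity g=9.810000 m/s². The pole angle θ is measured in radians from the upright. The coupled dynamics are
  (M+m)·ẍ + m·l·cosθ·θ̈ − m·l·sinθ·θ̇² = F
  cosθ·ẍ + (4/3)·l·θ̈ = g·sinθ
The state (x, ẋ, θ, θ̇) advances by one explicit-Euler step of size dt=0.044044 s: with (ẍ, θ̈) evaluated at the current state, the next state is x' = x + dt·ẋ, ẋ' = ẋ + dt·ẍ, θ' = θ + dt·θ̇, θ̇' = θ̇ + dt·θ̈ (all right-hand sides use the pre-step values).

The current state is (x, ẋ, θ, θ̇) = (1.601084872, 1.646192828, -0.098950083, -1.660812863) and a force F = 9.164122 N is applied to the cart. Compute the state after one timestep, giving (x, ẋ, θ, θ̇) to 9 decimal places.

sinθ=-0.098788690, cosθ=0.995108434
temp = (F + m·l·θ̇²·sinθ)/(M+m) = (9.164122 + -0.078834086)/2.094592 = 4.337497667
θ̈ = (g·sinθ − cosθ·temp)/(l·(4/3 − m·cos²θ/(M+m))) = -4.419032972
ẍ = temp − m·l·θ̈·cosθ/(M+m) = 4.944882048
Euler: x'=1.601084872+0.044044·1.646192828=1.673589789, ẋ'=1.646192828+0.044044·4.944882048=1.863985213
       θ'=-0.098950083+0.044044·-1.660812863=-0.172098925, θ̇'=-1.660812863+0.044044·-4.419032972=-1.855444751

(1.673589789, 1.863985213, -0.172098925, -1.855444751)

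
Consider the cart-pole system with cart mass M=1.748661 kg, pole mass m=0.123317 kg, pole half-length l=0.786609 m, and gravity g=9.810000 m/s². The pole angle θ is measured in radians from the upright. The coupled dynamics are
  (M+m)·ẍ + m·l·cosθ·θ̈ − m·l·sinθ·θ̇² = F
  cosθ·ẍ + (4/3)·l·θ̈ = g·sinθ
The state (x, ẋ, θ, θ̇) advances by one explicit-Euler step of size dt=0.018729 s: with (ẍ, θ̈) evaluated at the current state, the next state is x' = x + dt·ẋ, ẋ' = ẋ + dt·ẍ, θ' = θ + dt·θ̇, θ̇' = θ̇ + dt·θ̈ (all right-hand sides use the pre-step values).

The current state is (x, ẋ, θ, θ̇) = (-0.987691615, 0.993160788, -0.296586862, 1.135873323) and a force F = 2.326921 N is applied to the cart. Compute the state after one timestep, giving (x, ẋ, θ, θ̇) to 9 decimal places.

(-0.969090707, 1.019817159, -0.275313091, 1.060369321)

sinθ=-0.292257796, cosθ=0.956339574
temp = (F + m·l·θ̇²·sinθ)/(M+m) = (2.326921 + -0.036576973)/1.871978 = 1.223488752
θ̈ = (g·sinθ − cosθ·temp)/(l·(4/3 − m·cos²θ/(M+m))) = -4.031395262
ẍ = temp − m·l·θ̈·cosθ/(M+m) = 1.423267197
Euler: x'=-0.987691615+0.018729·0.993160788=-0.969090707, ẋ'=0.993160788+0.018729·1.423267197=1.019817159
       θ'=-0.296586862+0.018729·1.135873323=-0.275313091, θ̇'=1.135873323+0.018729·-4.031395262=1.060369321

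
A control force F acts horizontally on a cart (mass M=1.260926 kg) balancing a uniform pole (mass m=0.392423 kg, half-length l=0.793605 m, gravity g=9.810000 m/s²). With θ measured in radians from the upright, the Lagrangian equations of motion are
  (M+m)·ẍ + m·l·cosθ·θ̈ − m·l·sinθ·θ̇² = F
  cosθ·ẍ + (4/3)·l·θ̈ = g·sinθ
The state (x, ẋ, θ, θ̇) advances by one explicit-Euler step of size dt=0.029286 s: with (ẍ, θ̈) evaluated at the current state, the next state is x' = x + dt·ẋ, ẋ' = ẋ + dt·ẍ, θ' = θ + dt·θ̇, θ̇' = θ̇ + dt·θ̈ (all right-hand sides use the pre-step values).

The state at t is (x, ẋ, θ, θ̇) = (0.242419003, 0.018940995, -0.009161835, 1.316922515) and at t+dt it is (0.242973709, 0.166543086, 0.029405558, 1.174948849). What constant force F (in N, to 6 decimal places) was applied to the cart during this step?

F = 6.828172 N

ẍ = (ẋ'−ẋ)/dt = (0.166543086−0.018940995)/0.029286 = 5.040022
θ̈ = (θ̇'−θ̇)/dt = (1.174948849−1.316922515)/0.029286 = -4.847834
sinθ=-0.009162, cosθ=0.999958
F = (M+m)·ẍ + m·l·cosθ·θ̈ − m·l·sinθ·θ̇² = 8.332916 + -1.509692 − -0.004948 = 6.828172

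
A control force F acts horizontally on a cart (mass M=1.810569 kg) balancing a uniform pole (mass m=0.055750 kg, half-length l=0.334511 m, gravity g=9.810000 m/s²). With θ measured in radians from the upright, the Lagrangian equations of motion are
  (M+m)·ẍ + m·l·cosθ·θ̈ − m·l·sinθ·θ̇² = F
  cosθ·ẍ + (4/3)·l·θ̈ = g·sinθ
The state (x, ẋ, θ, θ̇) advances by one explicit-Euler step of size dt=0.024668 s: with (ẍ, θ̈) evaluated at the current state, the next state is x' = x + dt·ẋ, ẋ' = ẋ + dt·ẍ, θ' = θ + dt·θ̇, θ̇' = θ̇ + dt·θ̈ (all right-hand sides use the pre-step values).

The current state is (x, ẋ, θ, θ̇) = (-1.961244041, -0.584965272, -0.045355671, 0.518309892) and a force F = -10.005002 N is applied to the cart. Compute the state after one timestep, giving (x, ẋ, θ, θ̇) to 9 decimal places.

(-1.975673964, -0.719982107, -0.032570003, 0.796116874)

sinθ=-0.045340122, cosθ=0.998971608
temp = (F + m·l·θ̇²·sinθ)/(M+m) = (-10.005002 + -0.000227152)/1.866319 = -5.360942664
θ̈ = (g·sinθ − cosθ·temp)/(l·(4/3 − m·cos²θ/(M+m))) = 11.261836486
ẍ = temp − m·l·θ̈·cosθ/(M+m) = -5.473359604
Euler: x'=-1.961244041+0.024668·-0.584965272=-1.975673964, ẋ'=-0.584965272+0.024668·-5.473359604=-0.719982107
       θ'=-0.045355671+0.024668·0.518309892=-0.032570003, θ̇'=0.518309892+0.024668·11.261836486=0.796116874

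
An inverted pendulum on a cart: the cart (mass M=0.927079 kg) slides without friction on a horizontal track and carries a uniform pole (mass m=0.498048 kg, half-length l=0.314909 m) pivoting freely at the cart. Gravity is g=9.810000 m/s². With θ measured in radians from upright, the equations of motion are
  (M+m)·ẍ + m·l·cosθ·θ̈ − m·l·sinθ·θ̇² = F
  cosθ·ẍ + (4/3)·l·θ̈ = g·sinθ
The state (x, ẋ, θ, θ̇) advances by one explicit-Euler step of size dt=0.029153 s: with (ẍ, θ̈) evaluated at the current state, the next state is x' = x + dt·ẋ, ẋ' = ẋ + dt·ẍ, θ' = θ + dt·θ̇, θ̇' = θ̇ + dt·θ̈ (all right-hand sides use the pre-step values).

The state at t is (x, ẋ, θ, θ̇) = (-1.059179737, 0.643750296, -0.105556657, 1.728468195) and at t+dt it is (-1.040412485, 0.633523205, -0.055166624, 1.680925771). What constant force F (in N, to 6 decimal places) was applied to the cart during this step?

F = -0.704925 N

ẍ = (ẋ'−ẋ)/dt = (0.633523205−0.643750296)/0.029153 = -0.350807
θ̈ = (θ̇'−θ̇)/dt = (1.680925771−1.728468195)/0.029153 = -1.630790
sinθ=-0.105361, cosθ=0.994434
F = (M+m)·ẍ + m·l·cosθ·θ̈ − m·l·sinθ·θ̇² = -0.499945 + -0.254349 − -0.049369 = -0.704925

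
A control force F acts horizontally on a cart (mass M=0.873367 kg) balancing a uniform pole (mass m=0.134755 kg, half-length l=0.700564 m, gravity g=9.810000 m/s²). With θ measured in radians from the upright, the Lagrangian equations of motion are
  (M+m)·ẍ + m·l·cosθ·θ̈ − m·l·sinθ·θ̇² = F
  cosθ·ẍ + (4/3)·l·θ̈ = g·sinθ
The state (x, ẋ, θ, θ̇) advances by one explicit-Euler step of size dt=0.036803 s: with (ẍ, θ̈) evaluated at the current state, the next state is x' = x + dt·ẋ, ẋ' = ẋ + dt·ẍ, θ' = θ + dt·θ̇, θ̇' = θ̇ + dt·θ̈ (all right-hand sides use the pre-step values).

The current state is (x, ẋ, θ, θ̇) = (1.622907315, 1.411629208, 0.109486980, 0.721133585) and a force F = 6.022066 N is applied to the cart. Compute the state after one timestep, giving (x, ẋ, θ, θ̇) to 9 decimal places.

(1.674859505, 1.651498571, 0.136026859, 0.508109018)

sinθ=0.109268367, cosθ=0.994012286
temp = (F + m·l·θ̇²·sinθ)/(M+m) = (6.022066 + 0.005364368)/1.008122 = 5.978869986
θ̈ = (g·sinθ − cosθ·temp)/(l·(4/3 − m·cos²θ/(M+m))) = -5.788239188
ẍ = temp − m·l·θ̈·cosθ/(M+m) = 6.517657886
Euler: x'=1.622907315+0.036803·1.411629208=1.674859505, ẋ'=1.411629208+0.036803·6.517657886=1.651498571
       θ'=0.109486980+0.036803·0.721133585=0.136026859, θ̇'=0.721133585+0.036803·-5.788239188=0.508109018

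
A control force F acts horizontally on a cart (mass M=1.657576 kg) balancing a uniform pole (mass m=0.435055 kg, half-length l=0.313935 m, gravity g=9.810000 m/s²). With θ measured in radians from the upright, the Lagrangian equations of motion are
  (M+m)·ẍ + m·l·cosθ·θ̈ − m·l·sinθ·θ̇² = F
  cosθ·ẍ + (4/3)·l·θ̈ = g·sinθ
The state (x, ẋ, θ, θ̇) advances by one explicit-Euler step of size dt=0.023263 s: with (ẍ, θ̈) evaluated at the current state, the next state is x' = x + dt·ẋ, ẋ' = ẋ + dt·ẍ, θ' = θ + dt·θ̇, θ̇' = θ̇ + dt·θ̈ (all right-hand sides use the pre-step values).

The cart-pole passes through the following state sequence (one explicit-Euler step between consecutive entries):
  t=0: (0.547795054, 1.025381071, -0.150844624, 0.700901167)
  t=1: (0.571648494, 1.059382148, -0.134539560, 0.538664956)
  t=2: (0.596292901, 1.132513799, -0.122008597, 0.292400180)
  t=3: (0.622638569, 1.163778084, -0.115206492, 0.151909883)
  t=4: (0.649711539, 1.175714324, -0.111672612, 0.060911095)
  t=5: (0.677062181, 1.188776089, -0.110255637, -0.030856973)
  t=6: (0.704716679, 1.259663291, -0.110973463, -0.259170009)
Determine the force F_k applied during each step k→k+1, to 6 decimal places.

F_0 = 2.126975 N
F_1 = 5.151123 N
F_2 = 1.995112 N
F_3 = 0.543371 N
F_4 = 0.639610 N
F_5 = 5.044391 N

step 0→1:
  ẍ = (ẋ'−ẋ)/dt = (1.059382148−1.025381071)/0.023263 = 1.461595
  θ̈ = (θ̇'−θ̇)/dt = (0.538664956−0.700901167)/0.023263 = -6.974002
  sinθ=-0.150273, cosθ=0.988645
  F = (M+m)·ẍ + m·l·cosθ·θ̈ − m·l·sinθ·θ̇² = 3.058578 + -0.941686 − -0.010083 = 2.126975
step 1→2:
  ẍ = (ẋ'−ẋ)/dt = (1.132513799−1.059382148)/0.023263 = 3.143690
  θ̈ = (θ̇'−θ̇)/dt = (0.292400180−0.538664956)/0.023263 = -10.586114
  sinθ=-0.134134, cosθ=0.990963
  F = (M+m)·ẍ + m·l·cosθ·θ̈ − m·l·sinθ·θ̇² = 6.578582 + -1.432775 − -0.005316 = 5.151123
step 2→3:
  ẍ = (ẋ'−ẋ)/dt = (1.163778084−1.132513799)/0.023263 = 1.343949
  θ̈ = (θ̇'−θ̇)/dt = (0.151909883−0.292400180)/0.023263 = -6.039217
  sinθ=-0.121706, cosθ=0.992566
  F = (M+m)·ẍ + m·l·cosθ·θ̈ − m·l·sinθ·θ̇² = 2.812389 + -0.818698 − -0.001421 = 1.995112
step 3→4:
  ẍ = (ẋ'−ẋ)/dt = (1.175714324−1.163778084)/0.023263 = 0.513100
  θ̈ = (θ̇'−θ̇)/dt = (0.060911095−0.151909883)/0.023263 = -3.911739
  sinθ=-0.114952, cosθ=0.993371
  F = (M+m)·ẍ + m·l·cosθ·θ̈ − m·l·sinθ·θ̇² = 1.073729 + -0.530720 − -0.000362 = 0.543371
step 4→5:
  ẍ = (ẋ'−ẋ)/dt = (1.188776089−1.175714324)/0.023263 = 0.561482
  θ̈ = (θ̇'−θ̇)/dt = (-0.030856973−0.060911095)/0.023263 = -3.944808
  sinθ=-0.111441, cosθ=0.993771
  F = (M+m)·ẍ + m·l·cosθ·θ̈ − m·l·sinθ·θ̇² = 1.174975 + -0.535422 − -0.000056 = 0.639610
step 5→6:
  ẍ = (ẋ'−ẋ)/dt = (1.259663291−1.188776089)/0.023263 = 3.047208
  θ̈ = (θ̇'−θ̇)/dt = (-0.259170009−-0.030856973)/0.023263 = -9.814428
  sinθ=-0.110032, cosθ=0.993928
  F = (M+m)·ẍ + m·l·cosθ·θ̈ − m·l·sinθ·θ̇² = 6.376682 + -1.332305 − -0.000014 = 5.044391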